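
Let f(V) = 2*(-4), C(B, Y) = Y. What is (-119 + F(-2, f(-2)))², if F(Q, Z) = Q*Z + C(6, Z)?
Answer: 12321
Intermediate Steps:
f(V) = -8
F(Q, Z) = Z + Q*Z (F(Q, Z) = Q*Z + Z = Z + Q*Z)
(-119 + F(-2, f(-2)))² = (-119 - 8*(1 - 2))² = (-119 - 8*(-1))² = (-119 + 8)² = (-111)² = 12321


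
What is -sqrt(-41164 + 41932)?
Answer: -16*sqrt(3) ≈ -27.713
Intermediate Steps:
-sqrt(-41164 + 41932) = -sqrt(768) = -16*sqrt(3)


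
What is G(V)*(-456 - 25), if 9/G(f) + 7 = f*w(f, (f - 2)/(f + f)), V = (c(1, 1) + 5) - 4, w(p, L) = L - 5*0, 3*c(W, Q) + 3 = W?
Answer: 25974/47 ≈ 552.64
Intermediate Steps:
c(W, Q) = -1 + W/3
w(p, L) = L (w(p, L) = L + 0 = L)
V = 1/3 (V = ((-1 + (1/3)*1) + 5) - 4 = ((-1 + 1/3) + 5) - 4 = (-2/3 + 5) - 4 = 13/3 - 4 = 1/3 ≈ 0.33333)
G(f) = 9/(-8 + f/2) (G(f) = 9/(-7 + f*((f - 2)/(f + f))) = 9/(-7 + f*((-2 + f)/((2*f)))) = 9/(-7 + f*((-2 + f)*(1/(2*f)))) = 9/(-7 + f*((-2 + f)/(2*f))) = 9/(-7 + (-1 + f/2)) = 9/(-8 + f/2))
G(V)*(-456 - 25) = (18/(-16 + 1/3))*(-456 - 25) = (18/(-47/3))*(-481) = (18*(-3/47))*(-481) = -54/47*(-481) = 25974/47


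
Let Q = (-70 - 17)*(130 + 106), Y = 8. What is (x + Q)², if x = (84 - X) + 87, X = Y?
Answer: 414896161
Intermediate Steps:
Q = -20532 (Q = -87*236 = -20532)
X = 8
x = 163 (x = (84 - 1*8) + 87 = (84 - 8) + 87 = 76 + 87 = 163)
(x + Q)² = (163 - 20532)² = (-20369)² = 414896161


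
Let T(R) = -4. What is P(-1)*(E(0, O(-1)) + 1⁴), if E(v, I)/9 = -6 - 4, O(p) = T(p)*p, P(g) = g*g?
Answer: -89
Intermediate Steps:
P(g) = g²
O(p) = -4*p
E(v, I) = -90 (E(v, I) = 9*(-6 - 4) = 9*(-10) = -90)
P(-1)*(E(0, O(-1)) + 1⁴) = (-1)²*(-90 + 1⁴) = 1*(-90 + 1) = 1*(-89) = -89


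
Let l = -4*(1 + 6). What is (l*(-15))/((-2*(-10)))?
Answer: 21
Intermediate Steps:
l = -28 (l = -4*7 = -28)
(l*(-15))/((-2*(-10))) = (-28*(-15))/((-2*(-10))) = 420/20 = 420*(1/20) = 21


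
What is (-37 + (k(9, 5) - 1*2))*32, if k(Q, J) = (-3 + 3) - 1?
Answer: -1280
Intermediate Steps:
k(Q, J) = -1 (k(Q, J) = 0 - 1 = -1)
(-37 + (k(9, 5) - 1*2))*32 = (-37 + (-1 - 1*2))*32 = (-37 + (-1 - 2))*32 = (-37 - 3)*32 = -40*32 = -1280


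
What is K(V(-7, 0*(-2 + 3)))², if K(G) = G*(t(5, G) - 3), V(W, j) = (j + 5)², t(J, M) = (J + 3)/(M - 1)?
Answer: 40000/9 ≈ 4444.4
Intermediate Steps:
t(J, M) = (3 + J)/(-1 + M)
V(W, j) = (5 + j)²
K(G) = G*(-3 + 8/(-1 + G)) (K(G) = G*((3 + 5)/(-1 + G) - 3) = G*(8/(-1 + G) - 3) = G*(-3 + 8/(-1 + G)))
K(V(-7, 0*(-2 + 3)))² = ((5 + 0*(-2 + 3))²*(11 - 3*(5 + 0*(-2 + 3))²)/(-1 + (5 + 0*(-2 + 3))²))² = ((5 + 0*1)²*(11 - 3*(5 + 0*1)²)/(-1 + (5 + 0*1)²))² = ((5 + 0)²*(11 - 3*(5 + 0)²)/(-1 + (5 + 0)²))² = (5²*(11 - 3*5²)/(-1 + 5²))² = (25*(11 - 3*25)/(-1 + 25))² = (25*(11 - 75)/24)² = (25*(1/24)*(-64))² = (-200/3)² = 40000/9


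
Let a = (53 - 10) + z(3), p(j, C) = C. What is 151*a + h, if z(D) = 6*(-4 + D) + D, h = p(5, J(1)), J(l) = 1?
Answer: 6041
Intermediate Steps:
h = 1
z(D) = -24 + 7*D (z(D) = (-24 + 6*D) + D = -24 + 7*D)
a = 40 (a = (53 - 10) + (-24 + 7*3) = 43 + (-24 + 21) = 43 - 3 = 40)
151*a + h = 151*40 + 1 = 6040 + 1 = 6041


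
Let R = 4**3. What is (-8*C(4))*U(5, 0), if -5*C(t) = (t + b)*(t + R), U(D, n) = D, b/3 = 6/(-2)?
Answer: -2720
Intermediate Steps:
R = 64
b = -9 (b = 3*(6/(-2)) = 3*(6*(-1/2)) = 3*(-3) = -9)
C(t) = -(-9 + t)*(64 + t)/5 (C(t) = -(t - 9)*(t + 64)/5 = -(-9 + t)*(64 + t)/5)
(-8*C(4))*U(5, 0) = -8*(576/5 - 11*4 - 1/5*4**2)*5 = -8*(576/5 - 44 - 1/5*16)*5 = -8*(576/5 - 44 - 16/5)*5 = -8*68*5 = -544*5 = -2720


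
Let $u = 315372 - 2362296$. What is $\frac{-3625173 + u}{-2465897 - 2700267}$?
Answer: $\frac{5672097}{5166164} \approx 1.0979$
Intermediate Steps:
$u = -2046924$ ($u = 315372 - 2362296 = -2046924$)
$\frac{-3625173 + u}{-2465897 - 2700267} = \frac{-3625173 - 2046924}{-2465897 - 2700267} = - \frac{5672097}{-5166164} = \left(-5672097\right) \left(- \frac{1}{5166164}\right) = \frac{5672097}{5166164}$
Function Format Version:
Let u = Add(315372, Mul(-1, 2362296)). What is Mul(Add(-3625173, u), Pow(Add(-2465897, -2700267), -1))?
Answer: Rational(5672097, 5166164) ≈ 1.0979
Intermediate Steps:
u = -2046924 (u = Add(315372, -2362296) = -2046924)
Mul(Add(-3625173, u), Pow(Add(-2465897, -2700267), -1)) = Mul(Add(-3625173, -2046924), Pow(Add(-2465897, -2700267), -1)) = Mul(-5672097, Pow(-5166164, -1)) = Mul(-5672097, Rational(-1, 5166164)) = Rational(5672097, 5166164)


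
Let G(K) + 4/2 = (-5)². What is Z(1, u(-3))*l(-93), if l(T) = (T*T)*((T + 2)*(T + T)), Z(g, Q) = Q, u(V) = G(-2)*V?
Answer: -10101115206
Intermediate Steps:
G(K) = 23 (G(K) = -2 + (-5)² = -2 + 25 = 23)
u(V) = 23*V
l(T) = 2*T³*(2 + T) (l(T) = T²*((2 + T)*(2*T)) = T²*(2*T*(2 + T)) = 2*T³*(2 + T))
Z(1, u(-3))*l(-93) = (23*(-3))*(2*(-93)³*(2 - 93)) = -138*(-804357)*(-91) = -69*146392974 = -10101115206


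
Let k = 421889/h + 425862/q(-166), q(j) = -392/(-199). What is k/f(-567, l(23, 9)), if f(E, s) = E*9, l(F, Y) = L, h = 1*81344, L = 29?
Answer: -861723470945/20339823168 ≈ -42.366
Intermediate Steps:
h = 81344
l(F, Y) = 29
q(j) = 392/199 (q(j) = -392*(-1/199) = 392/199)
f(E, s) = 9*E
k = 861723470945/3985856 (k = 421889/81344 + 425862/(392/199) = 421889*(1/81344) + 425862*(199/392) = 421889/81344 + 42373269/196 = 861723470945/3985856 ≈ 2.1620e+5)
k/f(-567, l(23, 9)) = 861723470945/(3985856*((9*(-567)))) = (861723470945/3985856)/(-5103) = (861723470945/3985856)*(-1/5103) = -861723470945/20339823168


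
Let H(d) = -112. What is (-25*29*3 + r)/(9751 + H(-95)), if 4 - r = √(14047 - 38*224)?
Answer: -2171/9639 - √615/3213 ≈ -0.23295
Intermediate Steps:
r = 4 - 3*√615 (r = 4 - √(14047 - 38*224) = 4 - √(14047 - 8512) = 4 - √5535 = 4 - 3*√615 ≈ -70.398)
(-25*29*3 + r)/(9751 + H(-95)) = (-25*29*3 + (4 - 3*√615))/(9751 - 112) = (-725*3 + (4 - 3*√615))/9639 = (-2175 + (4 - 3*√615))*(1/9639) = (-2171 - 3*√615)*(1/9639) = -2171/9639 - √615/3213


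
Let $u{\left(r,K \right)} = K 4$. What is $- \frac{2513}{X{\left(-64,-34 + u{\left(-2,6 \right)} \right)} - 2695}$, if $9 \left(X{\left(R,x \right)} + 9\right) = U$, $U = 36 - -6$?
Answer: $\frac{7539}{8098} \approx 0.93097$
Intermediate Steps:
$U = 42$ ($U = 36 + 6 = 42$)
$u{\left(r,K \right)} = 4 K$
$X{\left(R,x \right)} = - \frac{13}{3}$ ($X{\left(R,x \right)} = -9 + \frac{1}{9} \cdot 42 = -9 + \frac{14}{3} = - \frac{13}{3}$)
$- \frac{2513}{X{\left(-64,-34 + u{\left(-2,6 \right)} \right)} - 2695} = - \frac{2513}{- \frac{13}{3} - 2695} = - \frac{2513}{- \frac{8098}{3}} = \left(-2513\right) \left(- \frac{3}{8098}\right) = \frac{7539}{8098}$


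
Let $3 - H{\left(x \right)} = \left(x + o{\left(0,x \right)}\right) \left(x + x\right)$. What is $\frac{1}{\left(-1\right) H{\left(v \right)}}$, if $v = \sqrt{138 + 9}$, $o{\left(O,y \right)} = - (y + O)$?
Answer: $- \frac{1}{3} \approx -0.33333$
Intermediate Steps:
$o{\left(O,y \right)} = - O - y$ ($o{\left(O,y \right)} = - (O + y) = - O - y$)
$v = 7 \sqrt{3}$ ($v = \sqrt{147} = 7 \sqrt{3} \approx 12.124$)
$H{\left(x \right)} = 3$ ($H{\left(x \right)} = 3 - \left(x - x\right) \left(x + x\right) = 3 - \left(x + \left(0 - x\right)\right) 2 x = 3 - \left(x - x\right) 2 x = 3 - 0 \cdot 2 x = 3 - 0 = 3 + 0 = 3$)
$\frac{1}{\left(-1\right) H{\left(v \right)}} = \frac{1}{\left(-1\right) 3} = \frac{1}{-3} = - \frac{1}{3}$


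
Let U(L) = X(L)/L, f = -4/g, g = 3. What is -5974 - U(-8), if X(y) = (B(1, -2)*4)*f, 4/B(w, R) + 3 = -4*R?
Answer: -89618/15 ≈ -5974.5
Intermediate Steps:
B(w, R) = 4/(-3 - 4*R)
f = -4/3 ≈ -1.3333
X(y) = -64/15 (X(y) = (-4/(3 + 4*(-2))*4)*(-4/3) = (-4/(3 - 8)*4)*(-4/3) = (-4/(-5)*4)*(-4/3) = (-4*(-⅕)*4)*(-4/3) = ((⅘)*4)*(-4/3) = (16/5)*(-4/3) = -64/15)
U(L) = -64/(15*L)
-5974 - U(-8) = -5974 - (-64)/(15*(-8)) = -5974 - (-64)*(-1)/(15*8) = -5974 - 1*8/15 = -5974 - 8/15 = -89618/15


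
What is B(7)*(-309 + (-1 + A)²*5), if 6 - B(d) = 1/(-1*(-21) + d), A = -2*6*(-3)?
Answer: 242818/7 ≈ 34688.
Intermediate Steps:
A = 36 (A = -12*(-3) = 36)
B(d) = 6 - 1/(21 + d) (B(d) = 6 - 1/(-1*(-21) + d) = 6 - 1/(21 + d))
B(7)*(-309 + (-1 + A)²*5) = ((125 + 6*7)/(21 + 7))*(-309 + (-1 + 36)²*5) = ((125 + 42)/28)*(-309 + 35²*5) = ((1/28)*167)*(-309 + 1225*5) = 167*(-309 + 6125)/28 = (167/28)*5816 = 242818/7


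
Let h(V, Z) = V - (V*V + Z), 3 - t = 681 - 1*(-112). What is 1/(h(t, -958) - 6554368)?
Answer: -1/7178300 ≈ -1.3931e-7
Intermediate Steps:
t = -790 (t = 3 - (681 - 1*(-112)) = 3 - (681 + 112) = 3 - 1*793 = 3 - 793 = -790)
h(V, Z) = V - Z - V² (h(V, Z) = V - (V² + Z) = V - (Z + V²) = V + (-Z - V²) = V - Z - V²)
1/(h(t, -958) - 6554368) = 1/((-790 - 1*(-958) - 1*(-790)²) - 6554368) = 1/((-790 + 958 - 1*624100) - 6554368) = 1/((-790 + 958 - 624100) - 6554368) = 1/(-623932 - 6554368) = 1/(-7178300) = -1/7178300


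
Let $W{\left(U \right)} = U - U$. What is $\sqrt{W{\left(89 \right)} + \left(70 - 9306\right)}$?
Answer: $2 i \sqrt{2309} \approx 96.104 i$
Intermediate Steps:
$W{\left(U \right)} = 0$
$\sqrt{W{\left(89 \right)} + \left(70 - 9306\right)} = \sqrt{0 + \left(70 - 9306\right)} = \sqrt{0 - 9236} = \sqrt{-9236} = 2 i \sqrt{2309}$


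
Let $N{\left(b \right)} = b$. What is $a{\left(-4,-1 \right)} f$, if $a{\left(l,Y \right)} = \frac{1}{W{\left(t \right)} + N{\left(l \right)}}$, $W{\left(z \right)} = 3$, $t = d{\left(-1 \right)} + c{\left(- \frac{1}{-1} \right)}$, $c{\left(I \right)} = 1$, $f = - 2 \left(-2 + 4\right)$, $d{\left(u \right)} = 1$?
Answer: $4$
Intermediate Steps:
$f = -4$ ($f = \left(-2\right) 2 = -4$)
$t = 2$ ($t = 1 + 1 = 2$)
$a{\left(l,Y \right)} = \frac{1}{3 + l}$
$a{\left(-4,-1 \right)} f = \frac{1}{3 - 4} \left(-4\right) = \frac{1}{-1} \left(-4\right) = \left(-1\right) \left(-4\right) = 4$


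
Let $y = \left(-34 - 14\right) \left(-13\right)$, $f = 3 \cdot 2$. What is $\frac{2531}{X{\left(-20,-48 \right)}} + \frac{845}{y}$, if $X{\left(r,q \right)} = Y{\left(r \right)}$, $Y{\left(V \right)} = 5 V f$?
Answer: $- \frac{3437}{1200} \approx -2.8642$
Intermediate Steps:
$f = 6$
$Y{\left(V \right)} = 30 V$ ($Y{\left(V \right)} = 5 V 6 = 30 V$)
$X{\left(r,q \right)} = 30 r$
$y = 624$ ($y = \left(-48\right) \left(-13\right) = 624$)
$\frac{2531}{X{\left(-20,-48 \right)}} + \frac{845}{y} = \frac{2531}{30 \left(-20\right)} + \frac{845}{624} = \frac{2531}{-600} + 845 \cdot \frac{1}{624} = 2531 \left(- \frac{1}{600}\right) + \frac{65}{48} = - \frac{2531}{600} + \frac{65}{48} = - \frac{3437}{1200}$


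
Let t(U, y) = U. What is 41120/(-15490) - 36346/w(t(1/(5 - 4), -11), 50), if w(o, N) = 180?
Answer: -28520057/139410 ≈ -204.58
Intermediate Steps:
41120/(-15490) - 36346/w(t(1/(5 - 4), -11), 50) = 41120/(-15490) - 36346/180 = 41120*(-1/15490) - 36346*1/180 = -4112/1549 - 18173/90 = -28520057/139410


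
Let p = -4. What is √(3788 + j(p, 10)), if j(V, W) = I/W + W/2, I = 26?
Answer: √94890/5 ≈ 61.608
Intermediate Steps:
j(V, W) = W/2 + 26/W (j(V, W) = 26/W + W/2 = W/2 + 26/W)
√(3788 + j(p, 10)) = √(3788 + ((½)*10 + 26/10)) = √(3788 + (5 + 26*(⅒))) = √(3788 + (5 + 13/5)) = √(3788 + 38/5) = √(18978/5) = √94890/5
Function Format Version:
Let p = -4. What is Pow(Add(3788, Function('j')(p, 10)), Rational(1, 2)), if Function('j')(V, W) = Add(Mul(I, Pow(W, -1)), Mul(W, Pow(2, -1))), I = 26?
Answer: Mul(Rational(1, 5), Pow(94890, Rational(1, 2))) ≈ 61.608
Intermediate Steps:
Function('j')(V, W) = Add(Mul(Rational(1, 2), W), Mul(26, Pow(W, -1))) (Function('j')(V, W) = Add(Mul(26, Pow(W, -1)), Mul(W, Pow(2, -1))) = Add(Mul(26, Pow(W, -1)), Mul(W, Rational(1, 2))) = Add(Mul(26, Pow(W, -1)), Mul(Rational(1, 2), W)) = Add(Mul(Rational(1, 2), W), Mul(26, Pow(W, -1))))
Pow(Add(3788, Function('j')(p, 10)), Rational(1, 2)) = Pow(Add(3788, Add(Mul(Rational(1, 2), 10), Mul(26, Pow(10, -1)))), Rational(1, 2)) = Pow(Add(3788, Add(5, Mul(26, Rational(1, 10)))), Rational(1, 2)) = Pow(Add(3788, Add(5, Rational(13, 5))), Rational(1, 2)) = Pow(Add(3788, Rational(38, 5)), Rational(1, 2)) = Pow(Rational(18978, 5), Rational(1, 2)) = Mul(Rational(1, 5), Pow(94890, Rational(1, 2)))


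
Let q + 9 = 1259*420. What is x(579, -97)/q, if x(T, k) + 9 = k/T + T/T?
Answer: -4729/306158409 ≈ -1.5446e-5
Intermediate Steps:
x(T, k) = -8 + k/T (x(T, k) = -9 + (k/T + T/T) = -9 + (k/T + 1) = -9 + (1 + k/T) = -8 + k/T)
q = 528771 (q = -9 + 1259*420 = -9 + 528780 = 528771)
x(579, -97)/q = (-8 - 97/579)/528771 = (-8 - 97*1/579)*(1/528771) = (-8 - 97/579)*(1/528771) = -4729/579*1/528771 = -4729/306158409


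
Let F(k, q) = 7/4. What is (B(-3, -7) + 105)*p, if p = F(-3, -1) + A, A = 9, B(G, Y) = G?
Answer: 2193/2 ≈ 1096.5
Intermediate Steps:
F(k, q) = 7/4 (F(k, q) = 7*(1/4) = 7/4)
p = 43/4 (p = 7/4 + 9 = 43/4 ≈ 10.750)
(B(-3, -7) + 105)*p = (-3 + 105)*(43/4) = 102*(43/4) = 2193/2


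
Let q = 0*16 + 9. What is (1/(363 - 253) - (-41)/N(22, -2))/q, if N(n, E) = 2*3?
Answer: 1129/1485 ≈ 0.76027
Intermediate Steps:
N(n, E) = 6
q = 9 (q = 0 + 9 = 9)
(1/(363 - 253) - (-41)/N(22, -2))/q = (1/(363 - 253) - (-41)/6)/9 = (1/110 - (-41)/6)*(⅑) = (1/110 - 1*(-41/6))*(⅑) = (1/110 + 41/6)*(⅑) = (1129/165)*(⅑) = 1129/1485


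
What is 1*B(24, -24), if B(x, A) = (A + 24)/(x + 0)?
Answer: 0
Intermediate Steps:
B(x, A) = (24 + A)/x
1*B(24, -24) = 1*((24 - 24)/24) = 1*((1/24)*0) = 1*0 = 0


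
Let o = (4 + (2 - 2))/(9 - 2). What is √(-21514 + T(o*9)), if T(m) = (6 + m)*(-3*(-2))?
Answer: I*√1050910/7 ≈ 146.45*I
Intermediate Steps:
o = 4/7 (o = (4 + 0)/7 = 4*(⅐) = 4/7 ≈ 0.57143)
T(m) = 36 + 6*m (T(m) = (6 + m)*6 = 36 + 6*m)
√(-21514 + T(o*9)) = √(-21514 + (36 + 6*((4/7)*9))) = √(-21514 + (36 + 6*(36/7))) = √(-21514 + (36 + 216/7)) = √(-21514 + 468/7) = √(-150130/7) = I*√1050910/7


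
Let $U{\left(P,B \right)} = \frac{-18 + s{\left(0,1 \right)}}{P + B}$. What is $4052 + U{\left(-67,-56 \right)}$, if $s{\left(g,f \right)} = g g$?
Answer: $\frac{166138}{41} \approx 4052.1$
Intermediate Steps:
$s{\left(g,f \right)} = g^{2}$
$U{\left(P,B \right)} = - \frac{18}{B + P}$ ($U{\left(P,B \right)} = \frac{-18 + 0^{2}}{P + B} = \frac{-18 + 0}{B + P} = - \frac{18}{B + P}$)
$4052 + U{\left(-67,-56 \right)} = 4052 - \frac{18}{-56 - 67} = 4052 - \frac{18}{-123} = 4052 - - \frac{6}{41} = 4052 + \frac{6}{41} = \frac{166138}{41}$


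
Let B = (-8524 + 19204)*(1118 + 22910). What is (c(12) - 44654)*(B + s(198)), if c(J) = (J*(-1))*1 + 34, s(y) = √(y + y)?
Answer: -11453420993280 - 267792*√11 ≈ -1.1453e+13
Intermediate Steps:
s(y) = √2*√y (s(y) = √(2*y) = √2*√y)
B = 256619040 (B = 10680*24028 = 256619040)
c(J) = 34 - J (c(J) = -J*1 + 34 = -J + 34 = 34 - J)
(c(12) - 44654)*(B + s(198)) = ((34 - 1*12) - 44654)*(256619040 + √2*√198) = ((34 - 12) - 44654)*(256619040 + √2*(3*√22)) = (22 - 44654)*(256619040 + 6*√11) = -44632*(256619040 + 6*√11) = -11453420993280 - 267792*√11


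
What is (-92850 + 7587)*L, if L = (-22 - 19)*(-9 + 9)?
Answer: 0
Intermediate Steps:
L = 0 (L = -41*0 = 0)
(-92850 + 7587)*L = (-92850 + 7587)*0 = -85263*0 = 0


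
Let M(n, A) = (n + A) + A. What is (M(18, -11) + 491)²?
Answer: 237169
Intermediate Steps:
M(n, A) = n + 2*A (M(n, A) = (A + n) + A = n + 2*A)
(M(18, -11) + 491)² = ((18 + 2*(-11)) + 491)² = ((18 - 22) + 491)² = (-4 + 491)² = 487² = 237169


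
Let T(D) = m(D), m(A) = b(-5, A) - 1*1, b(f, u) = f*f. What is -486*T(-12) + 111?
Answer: -11553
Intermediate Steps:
b(f, u) = f²
m(A) = 24 (m(A) = (-5)² - 1*1 = 25 - 1 = 24)
T(D) = 24
-486*T(-12) + 111 = -486*24 + 111 = -11664 + 111 = -11553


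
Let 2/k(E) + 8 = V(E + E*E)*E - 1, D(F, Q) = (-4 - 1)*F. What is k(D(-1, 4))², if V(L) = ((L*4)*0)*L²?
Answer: 4/81 ≈ 0.049383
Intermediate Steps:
D(F, Q) = -5*F
V(L) = 0 (V(L) = ((4*L)*0)*L² = 0*L² = 0)
k(E) = -2/9 (k(E) = 2/(-8 + (0*E - 1)) = 2/(-8 + (0 - 1)) = 2/(-8 - 1) = 2/(-9) = 2*(-⅑) = -2/9)
k(D(-1, 4))² = (-2/9)² = 4/81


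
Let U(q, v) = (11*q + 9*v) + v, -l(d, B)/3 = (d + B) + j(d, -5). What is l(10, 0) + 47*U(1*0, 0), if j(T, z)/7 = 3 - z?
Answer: -198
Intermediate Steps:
j(T, z) = 21 - 7*z (j(T, z) = 7*(3 - z) = 21 - 7*z)
l(d, B) = -168 - 3*B - 3*d (l(d, B) = -3*((d + B) + (21 - 7*(-5))) = -3*((B + d) + (21 + 35)) = -3*((B + d) + 56) = -3*(56 + B + d) = -168 - 3*B - 3*d)
U(q, v) = 10*v + 11*q (U(q, v) = (9*v + 11*q) + v = 10*v + 11*q)
l(10, 0) + 47*U(1*0, 0) = (-168 - 3*0 - 3*10) + 47*(10*0 + 11*(1*0)) = (-168 + 0 - 30) + 47*(0 + 11*0) = -198 + 47*(0 + 0) = -198 + 47*0 = -198 + 0 = -198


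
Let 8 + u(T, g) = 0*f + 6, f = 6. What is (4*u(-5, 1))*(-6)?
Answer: 48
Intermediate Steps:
u(T, g) = -2 (u(T, g) = -8 + (0*6 + 6) = -8 + (0 + 6) = -8 + 6 = -2)
(4*u(-5, 1))*(-6) = (4*(-2))*(-6) = -8*(-6) = 48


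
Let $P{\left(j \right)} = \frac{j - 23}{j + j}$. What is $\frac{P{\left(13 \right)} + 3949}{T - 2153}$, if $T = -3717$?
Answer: $- \frac{25666}{38155} \approx -0.67268$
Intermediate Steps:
$P{\left(j \right)} = \frac{-23 + j}{2 j}$
$\frac{P{\left(13 \right)} + 3949}{T - 2153} = \frac{\frac{-23 + 13}{2 \cdot 13} + 3949}{-3717 - 2153} = \frac{\frac{1}{2} \cdot \frac{1}{13} \left(-10\right) + 3949}{-3717 - 2153} = \frac{- \frac{5}{13} + 3949}{-5870} = \frac{51332}{13} \left(- \frac{1}{5870}\right) = - \frac{25666}{38155}$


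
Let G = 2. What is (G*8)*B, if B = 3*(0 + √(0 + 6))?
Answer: 48*√6 ≈ 117.58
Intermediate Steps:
B = 3*√6 (B = 3*(0 + √6) = 3*√6 ≈ 7.3485)
(G*8)*B = (2*8)*(3*√6) = 16*(3*√6) = 48*√6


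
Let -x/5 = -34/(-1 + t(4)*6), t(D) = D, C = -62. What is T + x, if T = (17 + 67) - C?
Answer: 3528/23 ≈ 153.39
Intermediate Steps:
T = 146 (T = (17 + 67) - 1*(-62) = 84 + 62 = 146)
x = 170/23 (x = -(-170)/(-1 + 4*6) = -(-170)/(-1 + 24) = -(-170)/23 = -5*(-34/23) = 170/23 ≈ 7.3913)
T + x = 146 + 170/23 = 3528/23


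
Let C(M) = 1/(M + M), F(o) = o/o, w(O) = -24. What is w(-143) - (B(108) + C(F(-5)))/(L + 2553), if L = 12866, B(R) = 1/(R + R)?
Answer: -79932205/3330504 ≈ -24.000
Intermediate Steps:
B(R) = 1/(2*R)
F(o) = 1
C(M) = 1/(2*M)
w(-143) - (B(108) + C(F(-5)))/(L + 2553) = -24 - ((½)/108 + (½)/1)/(12866 + 2553) = -24 - ((½)*(1/108) + (½)*1)/15419 = -24 - (1/216 + ½)/15419 = -24 - 109/(216*15419) = -24 - 1*109/3330504 = -24 - 109/3330504 = -79932205/3330504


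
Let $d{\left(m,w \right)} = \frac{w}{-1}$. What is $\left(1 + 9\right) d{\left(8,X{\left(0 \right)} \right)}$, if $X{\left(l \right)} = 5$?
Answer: $-50$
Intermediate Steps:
$d{\left(m,w \right)} = - w$ ($d{\left(m,w \right)} = w \left(-1\right) = - w$)
$\left(1 + 9\right) d{\left(8,X{\left(0 \right)} \right)} = \left(1 + 9\right) \left(\left(-1\right) 5\right) = 10 \left(-5\right) = -50$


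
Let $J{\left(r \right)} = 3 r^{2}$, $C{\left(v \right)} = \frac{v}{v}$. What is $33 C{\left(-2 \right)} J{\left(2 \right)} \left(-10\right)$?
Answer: $-3960$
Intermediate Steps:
$C{\left(v \right)} = 1$
$33 C{\left(-2 \right)} J{\left(2 \right)} \left(-10\right) = 33 \cdot 1 \cdot 3 \cdot 2^{2} \left(-10\right) = 33 \cdot 1 \cdot 3 \cdot 4 \left(-10\right) = 33 \cdot 1 \cdot 12 \left(-10\right) = 33 \cdot 12 \left(-10\right) = 33 \left(-120\right) = -3960$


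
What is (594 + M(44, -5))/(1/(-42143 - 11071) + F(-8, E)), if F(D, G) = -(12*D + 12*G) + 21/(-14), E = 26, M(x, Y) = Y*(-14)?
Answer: -17667048/5787023 ≈ -3.0529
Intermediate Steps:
M(x, Y) = -14*Y
F(D, G) = -3/2 - 12*D - 12*G (F(D, G) = -(12*D + 12*G) + 21*(-1/14) = -12*(D + G) - 3/2 = (-12*D - 12*G) - 3/2 = -3/2 - 12*D - 12*G)
(594 + M(44, -5))/(1/(-42143 - 11071) + F(-8, E)) = (594 - 14*(-5))/(1/(-42143 - 11071) + (-3/2 - 12*(-8) - 12*26)) = (594 + 70)/(1/(-53214) + (-3/2 + 96 - 312)) = 664/(-1/53214 - 435/2) = 664/(-5787023/26607) = 664*(-26607/5787023) = -17667048/5787023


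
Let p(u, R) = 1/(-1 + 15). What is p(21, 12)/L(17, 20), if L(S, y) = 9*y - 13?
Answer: 1/2338 ≈ 0.00042772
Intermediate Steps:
L(S, y) = -13 + 9*y
p(u, R) = 1/14
p(21, 12)/L(17, 20) = 1/(14*(-13 + 9*20)) = 1/(14*(-13 + 180)) = (1/14)/167 = (1/14)*(1/167) = 1/2338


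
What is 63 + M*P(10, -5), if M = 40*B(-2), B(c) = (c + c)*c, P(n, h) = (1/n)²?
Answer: 331/5 ≈ 66.200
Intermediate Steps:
P(n, h) = n⁻²
B(c) = 2*c² (B(c) = (2*c)*c = 2*c²)
M = 320 (M = 40*(2*(-2)²) = 40*(2*4) = 40*8 = 320)
63 + M*P(10, -5) = 63 + 320/10² = 63 + 320*(1/100) = 63 + 16/5 = 331/5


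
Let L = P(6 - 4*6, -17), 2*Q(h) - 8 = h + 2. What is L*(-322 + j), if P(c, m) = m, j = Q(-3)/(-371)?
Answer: 580261/106 ≈ 5474.2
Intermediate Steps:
Q(h) = 5 + h/2 (Q(h) = 4 + (h + 2)/2 = 4 + (2 + h)/2 = 4 + (1 + h/2) = 5 + h/2)
j = -1/106 (j = (5 + (½)*(-3))/(-371) = (5 - 3/2)*(-1/371) = (7/2)*(-1/371) = -1/106 ≈ -0.0094340)
L = -17
L*(-322 + j) = -17*(-322 - 1/106) = -17*(-34133/106) = 580261/106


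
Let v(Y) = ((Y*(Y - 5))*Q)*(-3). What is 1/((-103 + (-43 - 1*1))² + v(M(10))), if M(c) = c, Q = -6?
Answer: 1/22509 ≈ 4.4427e-5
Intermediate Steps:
v(Y) = 18*Y*(-5 + Y) (v(Y) = ((Y*(Y - 5))*(-6))*(-3) = ((Y*(-5 + Y))*(-6))*(-3) = -6*Y*(-5 + Y)*(-3) = 18*Y*(-5 + Y))
1/((-103 + (-43 - 1*1))² + v(M(10))) = 1/((-103 + (-43 - 1*1))² + 18*10*(-5 + 10)) = 1/((-103 + (-43 - 1))² + 18*10*5) = 1/((-103 - 44)² + 900) = 1/((-147)² + 900) = 1/(21609 + 900) = 1/22509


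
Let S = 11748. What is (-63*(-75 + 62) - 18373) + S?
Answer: -5806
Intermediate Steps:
(-63*(-75 + 62) - 18373) + S = (-63*(-75 + 62) - 18373) + 11748 = (-63*(-13) - 18373) + 11748 = (819 - 18373) + 11748 = -17554 + 11748 = -5806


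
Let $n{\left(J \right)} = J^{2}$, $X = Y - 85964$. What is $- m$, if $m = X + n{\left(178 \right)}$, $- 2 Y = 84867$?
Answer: $\frac{193427}{2} \approx 96714.0$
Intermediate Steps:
$Y = - \frac{84867}{2}$ ($Y = \left(- \frac{1}{2}\right) 84867 = - \frac{84867}{2} \approx -42434.0$)
$X = - \frac{256795}{2}$ ($X = - \frac{84867}{2} - 85964 = - \frac{256795}{2} \approx -1.284 \cdot 10^{5}$)
$m = - \frac{193427}{2}$ ($m = - \frac{256795}{2} + 178^{2} = - \frac{256795}{2} + 31684 = - \frac{193427}{2} \approx -96714.0$)
$- m = \left(-1\right) \left(- \frac{193427}{2}\right) = \frac{193427}{2}$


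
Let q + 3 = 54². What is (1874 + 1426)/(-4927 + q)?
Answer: -1650/1007 ≈ -1.6385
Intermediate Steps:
q = 2913 (q = -3 + 54² = -3 + 2916 = 2913)
(1874 + 1426)/(-4927 + q) = (1874 + 1426)/(-4927 + 2913) = 3300/(-2014) = 3300*(-1/2014) = -1650/1007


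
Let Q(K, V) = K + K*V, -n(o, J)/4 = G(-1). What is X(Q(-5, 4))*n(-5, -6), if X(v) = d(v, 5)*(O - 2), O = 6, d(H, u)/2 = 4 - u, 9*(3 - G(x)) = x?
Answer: 896/9 ≈ 99.556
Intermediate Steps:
G(x) = 3 - x/9
n(o, J) = -112/9 (n(o, J) = -4*(3 - 1/9*(-1)) = -4*(3 + 1/9) = -4*28/9 = -112/9)
d(H, u) = 8 - 2*u (d(H, u) = 2*(4 - u) = 8 - 2*u)
X(v) = -8 (X(v) = (8 - 2*5)*(6 - 2) = (8 - 10)*4 = -2*4 = -8)
X(Q(-5, 4))*n(-5, -6) = -8*(-112/9) = 896/9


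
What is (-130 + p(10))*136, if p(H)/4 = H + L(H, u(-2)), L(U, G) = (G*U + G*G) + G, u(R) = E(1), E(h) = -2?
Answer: -22032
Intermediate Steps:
u(R) = -2
L(U, G) = G + G² + G*U (L(U, G) = (G*U + G²) + G = (G² + G*U) + G = G + G² + G*U)
p(H) = 8 - 4*H (p(H) = 4*(H - 2*(1 - 2 + H)) = 4*(H - 2*(-1 + H)) = 4*(H + (2 - 2*H)) = 4*(2 - H) = 8 - 4*H)
(-130 + p(10))*136 = (-130 + (8 - 4*10))*136 = (-130 + (8 - 40))*136 = (-130 - 32)*136 = -162*136 = -22032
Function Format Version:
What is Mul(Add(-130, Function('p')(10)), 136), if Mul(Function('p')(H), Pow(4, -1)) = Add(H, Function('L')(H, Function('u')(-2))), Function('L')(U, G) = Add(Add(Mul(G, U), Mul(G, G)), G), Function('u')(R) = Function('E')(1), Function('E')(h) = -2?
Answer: -22032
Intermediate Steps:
Function('u')(R) = -2
Function('L')(U, G) = Add(G, Pow(G, 2), Mul(G, U)) (Function('L')(U, G) = Add(Add(Mul(G, U), Pow(G, 2)), G) = Add(Add(Pow(G, 2), Mul(G, U)), G) = Add(G, Pow(G, 2), Mul(G, U)))
Function('p')(H) = Add(8, Mul(-4, H)) (Function('p')(H) = Mul(4, Add(H, Mul(-2, Add(1, -2, H)))) = Mul(4, Add(H, Mul(-2, Add(-1, H)))) = Mul(4, Add(H, Add(2, Mul(-2, H)))) = Mul(4, Add(2, Mul(-1, H))) = Add(8, Mul(-4, H)))
Mul(Add(-130, Function('p')(10)), 136) = Mul(Add(-130, Add(8, Mul(-4, 10))), 136) = Mul(Add(-130, Add(8, -40)), 136) = Mul(Add(-130, -32), 136) = Mul(-162, 136) = -22032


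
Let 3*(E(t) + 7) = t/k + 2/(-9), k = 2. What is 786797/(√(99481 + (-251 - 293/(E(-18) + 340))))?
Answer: 143054*√1968518632883/80357539 ≈ 2497.7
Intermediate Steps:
E(t) = -191/27 + t/6 (E(t) = -7 + (t/2 + 2/(-9))/3 = -7 + (t*(½) + 2*(-⅑))/3 = -7 + (t/2 - 2/9)/3 = -7 + (-2/9 + t/2)/3 = -7 + (-2/27 + t/6) = -191/27 + t/6)
786797/(√(99481 + (-251 - 293/(E(-18) + 340)))) = 786797/(√(99481 + (-251 - 293/((-191/27 + (⅙)*(-18)) + 340)))) = 786797/(√(99481 + (-251 - 293/((-191/27 - 3) + 340)))) = 786797/(√(99481 + (-251 - 293/(-272/27 + 340)))) = 786797/(√(99481 + (-251 - 293/8908/27))) = 786797/(√(99481 + (-251 - 293*27/8908))) = 786797/(√(99481 + (-251 - 7911/8908))) = 786797/(√(99481 - 2243819/8908)) = 786797/(√(883932929/8908)) = 786797/((√1968518632883/4454)) = 786797*(2*√1968518632883/883932929) = 143054*√1968518632883/80357539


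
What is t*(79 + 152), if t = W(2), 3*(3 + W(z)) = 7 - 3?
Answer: -385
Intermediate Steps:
W(z) = -5/3 (W(z) = -3 + (7 - 3)/3 = -3 + (⅓)*4 = -3 + 4/3 = -5/3)
t = -5/3 ≈ -1.6667
t*(79 + 152) = -5*(79 + 152)/3 = -5/3*231 = -385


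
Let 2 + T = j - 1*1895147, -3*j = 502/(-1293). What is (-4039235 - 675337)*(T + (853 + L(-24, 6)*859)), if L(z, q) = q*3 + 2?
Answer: 11442788716012088/1293 ≈ 8.8498e+12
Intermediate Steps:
L(z, q) = 2 + 3*q (L(z, q) = 3*q + 2 = 2 + 3*q)
j = 502/3879 (j = -502/(3*(-1293)) = -(-1)*502/3879 = -⅓*(-502/1293) = 502/3879 ≈ 0.12941)
T = -7351282469/3879 (T = -2 + (502/3879 - 1*1895147) = -2 + (502/3879 - 1895147) = -2 - 7351274711/3879 = -7351282469/3879 ≈ -1.8951e+6)
(-4039235 - 675337)*(T + (853 + L(-24, 6)*859)) = (-4039235 - 675337)*(-7351282469/3879 + (853 + (2 + 3*6)*859)) = -4714572*(-7351282469/3879 + (853 + (2 + 18)*859)) = -4714572*(-7351282469/3879 + (853 + 20*859)) = -4714572*(-7351282469/3879 + (853 + 17180)) = -4714572*(-7351282469/3879 + 18033) = -4714572*(-7281332462/3879) = 11442788716012088/1293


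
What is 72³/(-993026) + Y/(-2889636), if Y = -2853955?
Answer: 877750330051/1434741839268 ≈ 0.61178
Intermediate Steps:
72³/(-993026) + Y/(-2889636) = 72³/(-993026) - 2853955/(-2889636) = 373248*(-1/993026) - 2853955*(-1/2889636) = -186624/496513 + 2853955/2889636 = 877750330051/1434741839268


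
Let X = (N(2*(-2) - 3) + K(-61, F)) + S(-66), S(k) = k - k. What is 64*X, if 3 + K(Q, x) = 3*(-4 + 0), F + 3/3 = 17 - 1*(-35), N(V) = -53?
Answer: -4352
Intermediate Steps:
F = 51 (F = -1 + (17 - 1*(-35)) = -1 + (17 + 35) = -1 + 52 = 51)
K(Q, x) = -15 (K(Q, x) = -3 + 3*(-4 + 0) = -3 + 3*(-4) = -3 - 12 = -15)
S(k) = 0
X = -68 (X = (-53 - 15) + 0 = -68 + 0 = -68)
64*X = 64*(-68) = -4352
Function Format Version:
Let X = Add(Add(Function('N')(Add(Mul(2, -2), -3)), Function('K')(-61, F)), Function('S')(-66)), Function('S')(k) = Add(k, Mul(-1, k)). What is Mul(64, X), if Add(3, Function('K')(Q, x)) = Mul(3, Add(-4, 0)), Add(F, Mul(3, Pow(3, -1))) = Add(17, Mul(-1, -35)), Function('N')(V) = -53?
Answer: -4352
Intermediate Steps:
F = 51 (F = Add(-1, Add(17, Mul(-1, -35))) = Add(-1, Add(17, 35)) = Add(-1, 52) = 51)
Function('K')(Q, x) = -15 (Function('K')(Q, x) = Add(-3, Mul(3, Add(-4, 0))) = Add(-3, Mul(3, -4)) = Add(-3, -12) = -15)
Function('S')(k) = 0
X = -68 (X = Add(Add(-53, -15), 0) = Add(-68, 0) = -68)
Mul(64, X) = Mul(64, -68) = -4352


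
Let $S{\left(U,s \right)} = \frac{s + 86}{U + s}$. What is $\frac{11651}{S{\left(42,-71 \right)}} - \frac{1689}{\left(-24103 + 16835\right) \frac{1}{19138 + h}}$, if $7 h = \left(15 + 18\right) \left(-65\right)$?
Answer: $- \frac{13850246969}{763140} \approx -18149.0$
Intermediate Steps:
$h = - \frac{2145}{7}$ ($h = \frac{\left(15 + 18\right) \left(-65\right)}{7} = \frac{33 \left(-65\right)}{7} = \frac{1}{7} \left(-2145\right) = - \frac{2145}{7} \approx -306.43$)
$S{\left(U,s \right)} = \frac{86 + s}{U + s}$
$\frac{11651}{S{\left(42,-71 \right)}} - \frac{1689}{\left(-24103 + 16835\right) \frac{1}{19138 + h}} = \frac{11651}{\frac{1}{42 - 71} \left(86 - 71\right)} - \frac{1689}{\left(-24103 + 16835\right) \frac{1}{19138 - \frac{2145}{7}}} = \frac{11651}{\frac{1}{-29} \cdot 15} - \frac{1689}{\left(-7268\right) \frac{1}{\frac{131821}{7}}} = \frac{11651}{\left(- \frac{1}{29}\right) 15} - \frac{1689}{\left(-7268\right) \frac{7}{131821}} = \frac{11651}{- \frac{15}{29}} - \frac{1689}{- \frac{50876}{131821}} = 11651 \left(- \frac{29}{15}\right) - - \frac{222645669}{50876} = - \frac{337879}{15} + \frac{222645669}{50876} = - \frac{13850246969}{763140}$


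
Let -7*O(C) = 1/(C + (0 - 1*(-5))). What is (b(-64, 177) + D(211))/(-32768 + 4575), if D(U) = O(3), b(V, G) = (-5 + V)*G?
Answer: 683929/1578808 ≈ 0.43319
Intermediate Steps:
b(V, G) = G*(-5 + V)
O(C) = -1/(7*(5 + C)) (O(C) = -1/(7*(C + (0 - 1*(-5)))) = -1/(7*(C + (0 + 5))) = -1/(7*(C + 5)) = -1/(7*(5 + C)))
D(U) = -1/56 (D(U) = -1/(35 + 7*3) = -1/(35 + 21) = -1/56)
(b(-64, 177) + D(211))/(-32768 + 4575) = (177*(-5 - 64) - 1/56)/(-32768 + 4575) = (177*(-69) - 1/56)/(-28193) = (-12213 - 1/56)*(-1/28193) = -683929/56*(-1/28193) = 683929/1578808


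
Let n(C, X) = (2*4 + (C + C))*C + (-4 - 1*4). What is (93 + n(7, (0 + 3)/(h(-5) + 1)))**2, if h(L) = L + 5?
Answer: 57121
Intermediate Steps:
h(L) = 5 + L
n(C, X) = -8 + C*(8 + 2*C) (n(C, X) = (8 + 2*C)*C + (-4 - 4) = C*(8 + 2*C) - 8 = -8 + C*(8 + 2*C))
(93 + n(7, (0 + 3)/(h(-5) + 1)))**2 = (93 + (-8 + 2*7**2 + 8*7))**2 = (93 + (-8 + 2*49 + 56))**2 = (93 + (-8 + 98 + 56))**2 = (93 + 146)**2 = 239**2 = 57121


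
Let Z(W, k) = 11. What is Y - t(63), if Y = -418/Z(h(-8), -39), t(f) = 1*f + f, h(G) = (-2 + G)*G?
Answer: -164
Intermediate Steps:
h(G) = G*(-2 + G)
t(f) = 2*f (t(f) = f + f = 2*f)
Y = -38 (Y = -418/11 = -418*1/11 = -38)
Y - t(63) = -38 - 2*63 = -38 - 1*126 = -38 - 126 = -164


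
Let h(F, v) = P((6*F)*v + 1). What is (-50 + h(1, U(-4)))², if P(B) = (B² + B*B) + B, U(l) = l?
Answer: 970225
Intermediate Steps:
P(B) = B + 2*B² (P(B) = (B² + B²) + B = 2*B² + B = B + 2*B²)
h(F, v) = (1 + 6*F*v)*(3 + 12*F*v) (h(F, v) = ((6*F)*v + 1)*(1 + 2*((6*F)*v + 1)) = (6*F*v + 1)*(1 + 2*(6*F*v + 1)) = (1 + 6*F*v)*(1 + 2*(1 + 6*F*v)) = (1 + 6*F*v)*(1 + (2 + 12*F*v)) = (1 + 6*F*v)*(3 + 12*F*v))
(-50 + h(1, U(-4)))² = (-50 + 3*(1 + 4*1*(-4))*(1 + 6*1*(-4)))² = (-50 + 3*(1 - 16)*(1 - 24))² = (-50 + 3*(-15)*(-23))² = (-50 + 1035)² = 985² = 970225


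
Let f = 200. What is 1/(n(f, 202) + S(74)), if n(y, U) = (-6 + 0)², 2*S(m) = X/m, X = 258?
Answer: 74/2793 ≈ 0.026495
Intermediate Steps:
S(m) = 129/m (S(m) = (258/m)/2 = 129/m)
n(y, U) = 36 (n(y, U) = (-6)² = 36)
1/(n(f, 202) + S(74)) = 1/(36 + 129/74) = 1/(2793/74) = 74/2793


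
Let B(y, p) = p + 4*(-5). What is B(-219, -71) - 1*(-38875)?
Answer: 38784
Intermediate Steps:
B(y, p) = -20 + p (B(y, p) = p - 20 = -20 + p)
B(-219, -71) - 1*(-38875) = (-20 - 71) - 1*(-38875) = -91 + 38875 = 38784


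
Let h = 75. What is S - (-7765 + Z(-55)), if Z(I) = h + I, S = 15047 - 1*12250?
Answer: 10542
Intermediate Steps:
S = 2797 (S = 15047 - 12250 = 2797)
Z(I) = 75 + I
S - (-7765 + Z(-55)) = 2797 - (-7765 + (75 - 55)) = 2797 - (-7765 + 20) = 2797 - 1*(-7745) = 2797 + 7745 = 10542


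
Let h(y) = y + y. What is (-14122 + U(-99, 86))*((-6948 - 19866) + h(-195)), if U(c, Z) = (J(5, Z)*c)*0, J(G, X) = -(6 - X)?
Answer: 384174888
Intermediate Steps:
J(G, X) = -6 + X
h(y) = 2*y
U(c, Z) = 0 (U(c, Z) = ((-6 + Z)*c)*0 = (c*(-6 + Z))*0 = 0)
(-14122 + U(-99, 86))*((-6948 - 19866) + h(-195)) = (-14122 + 0)*((-6948 - 19866) + 2*(-195)) = -14122*(-26814 - 390) = -14122*(-27204) = 384174888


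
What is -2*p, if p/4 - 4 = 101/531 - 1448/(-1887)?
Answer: -13246568/333999 ≈ -39.661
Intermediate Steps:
p = 6623284/333999 (p = 16 + 4*(101/531 - 1448/(-1887)) = 16 + 4*(101*(1/531) - 1448*(-1/1887)) = 16 + 4*(101/531 + 1448/1887) = 16 + 4*(319825/333999) = 16 + 1279300/333999 = 6623284/333999 ≈ 19.830)
-2*p = -2*6623284/333999 = -13246568/333999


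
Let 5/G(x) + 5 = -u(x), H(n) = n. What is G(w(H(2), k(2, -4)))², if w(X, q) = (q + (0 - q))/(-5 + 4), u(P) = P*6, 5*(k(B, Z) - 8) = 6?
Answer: 1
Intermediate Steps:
k(B, Z) = 46/5 (k(B, Z) = 8 + (⅕)*6 = 8 + 6/5 = 46/5)
u(P) = 6*P
w(X, q) = 0 (w(X, q) = (q - q)/(-1) = 0*(-1) = 0)
G(x) = 5/(-5 - 6*x)
G(w(H(2), k(2, -4)))² = (-5/(5 + 6*0))² = (-5/(5 + 0))² = (-5/5)² = (-5*⅕)² = (-1)² = 1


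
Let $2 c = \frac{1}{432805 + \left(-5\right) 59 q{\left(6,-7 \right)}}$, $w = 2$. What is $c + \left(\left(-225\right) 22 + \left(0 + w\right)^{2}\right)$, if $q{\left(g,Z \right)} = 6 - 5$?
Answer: $- \frac{4278388919}{865020} \approx -4946.0$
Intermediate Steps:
$q{\left(g,Z \right)} = 1$
$c = \frac{1}{865020}$ ($c = \frac{1}{2 \left(432805 + \left(-5\right) 59 \cdot 1\right)} = \frac{1}{2 \left(432805 - 295\right)} = \frac{1}{2 \cdot 432510} = \frac{1}{2} \cdot \frac{1}{432510} = \frac{1}{865020} \approx 1.156 \cdot 10^{-6}$)
$c + \left(\left(-225\right) 22 + \left(0 + w\right)^{2}\right) = \frac{1}{865020} + \left(\left(-225\right) 22 + \left(0 + 2\right)^{2}\right) = \frac{1}{865020} - \left(4950 - 2^{2}\right) = \frac{1}{865020} + \left(-4950 + 4\right) = \frac{1}{865020} - 4946 = - \frac{4278388919}{865020}$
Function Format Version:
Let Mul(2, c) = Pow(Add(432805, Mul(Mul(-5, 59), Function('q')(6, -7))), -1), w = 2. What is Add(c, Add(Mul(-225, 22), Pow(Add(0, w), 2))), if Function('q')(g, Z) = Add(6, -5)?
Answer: Rational(-4278388919, 865020) ≈ -4946.0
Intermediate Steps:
Function('q')(g, Z) = 1
c = Rational(1, 865020) (c = Mul(Rational(1, 2), Pow(Add(432805, Mul(Mul(-5, 59), 1)), -1)) = Mul(Rational(1, 2), Pow(Add(432805, Mul(-295, 1)), -1)) = Mul(Rational(1, 2), Pow(Add(432805, -295), -1)) = Mul(Rational(1, 2), Pow(432510, -1)) = Mul(Rational(1, 2), Rational(1, 432510)) = Rational(1, 865020) ≈ 1.1560e-6)
Add(c, Add(Mul(-225, 22), Pow(Add(0, w), 2))) = Add(Rational(1, 865020), Add(Mul(-225, 22), Pow(Add(0, 2), 2))) = Add(Rational(1, 865020), Add(-4950, Pow(2, 2))) = Add(Rational(1, 865020), Add(-4950, 4)) = Add(Rational(1, 865020), -4946) = Rational(-4278388919, 865020)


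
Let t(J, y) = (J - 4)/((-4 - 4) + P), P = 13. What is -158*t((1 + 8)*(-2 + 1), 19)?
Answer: 2054/5 ≈ 410.80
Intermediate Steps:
t(J, y) = -⅘ + J/5 (t(J, y) = (J - 4)/((-4 - 4) + 13) = (-4 + J)/(-8 + 13) = (-4 + J)/5 = (-4 + J)*(⅕) = -⅘ + J/5)
-158*t((1 + 8)*(-2 + 1), 19) = -158*(-⅘ + ((1 + 8)*(-2 + 1))/5) = -158*(-⅘ + (9*(-1))/5) = -158*(-⅘ + (⅕)*(-9)) = -158*(-⅘ - 9/5) = -158*(-13/5) = 2054/5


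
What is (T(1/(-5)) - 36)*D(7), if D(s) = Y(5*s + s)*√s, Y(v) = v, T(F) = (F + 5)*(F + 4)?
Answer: -18648*√7/25 ≈ -1973.5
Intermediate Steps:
T(F) = (4 + F)*(5 + F) (T(F) = (5 + F)*(4 + F) = (4 + F)*(5 + F))
D(s) = 6*s^(3/2) (D(s) = (5*s + s)*√s = (6*s)*√s = 6*s^(3/2))
(T(1/(-5)) - 36)*D(7) = ((20 + (1/(-5))² + 9/(-5)) - 36)*(6*7^(3/2)) = ((20 + (-⅕)² + 9*(-⅕)) - 36)*(6*(7*√7)) = ((20 + 1/25 - 9/5) - 36)*(42*√7) = (456/25 - 36)*(42*√7) = -18648*√7/25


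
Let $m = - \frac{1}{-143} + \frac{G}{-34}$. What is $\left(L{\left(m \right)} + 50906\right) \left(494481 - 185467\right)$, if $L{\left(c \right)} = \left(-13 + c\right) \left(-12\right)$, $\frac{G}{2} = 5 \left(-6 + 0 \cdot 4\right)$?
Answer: $\frac{38342468862532}{2431} \approx 1.5772 \cdot 10^{10}$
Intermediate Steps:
$G = -60$ ($G = 2 \cdot 5 \left(-6 + 0 \cdot 4\right) = 2 \cdot 5 \left(-6 + 0\right) = 2 \cdot 5 \left(-6\right) = 2 \left(-30\right) = -60$)
$m = \frac{4307}{2431}$ ($m = - \frac{1}{-143} - \frac{60}{-34} = \left(-1\right) \left(- \frac{1}{143}\right) - - \frac{30}{17} = \frac{1}{143} + \frac{30}{17} = \frac{4307}{2431} \approx 1.7717$)
$L{\left(c \right)} = 156 - 12 c$
$\left(L{\left(m \right)} + 50906\right) \left(494481 - 185467\right) = \left(\left(156 - \frac{51684}{2431}\right) + 50906\right) \left(494481 - 185467\right) = \left(\left(156 - \frac{51684}{2431}\right) + 50906\right) 309014 = \left(\frac{327552}{2431} + 50906\right) 309014 = \frac{124080038}{2431} \cdot 309014 = \frac{38342468862532}{2431}$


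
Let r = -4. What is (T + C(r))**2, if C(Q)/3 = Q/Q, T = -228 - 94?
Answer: 101761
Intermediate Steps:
T = -322
C(Q) = 3 (C(Q) = 3*(Q/Q) = 3*1 = 3)
(T + C(r))**2 = (-322 + 3)**2 = (-319)**2 = 101761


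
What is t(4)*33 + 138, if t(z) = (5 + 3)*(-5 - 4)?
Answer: -2238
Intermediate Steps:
t(z) = -72 (t(z) = 8*(-9) = -72)
t(4)*33 + 138 = -72*33 + 138 = -2376 + 138 = -2238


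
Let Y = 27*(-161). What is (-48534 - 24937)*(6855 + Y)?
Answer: -184265268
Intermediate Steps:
Y = -4347
(-48534 - 24937)*(6855 + Y) = (-48534 - 24937)*(6855 - 4347) = -73471*2508 = -184265268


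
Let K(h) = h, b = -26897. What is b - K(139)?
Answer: -27036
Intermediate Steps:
b - K(139) = -26897 - 1*139 = -26897 - 139 = -27036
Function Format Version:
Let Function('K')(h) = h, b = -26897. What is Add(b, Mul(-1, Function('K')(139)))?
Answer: -27036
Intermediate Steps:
Add(b, Mul(-1, Function('K')(139))) = Add(-26897, Mul(-1, 139)) = Add(-26897, -139) = -27036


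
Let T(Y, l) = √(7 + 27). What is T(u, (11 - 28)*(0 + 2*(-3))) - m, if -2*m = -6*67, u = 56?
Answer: -201 + √34 ≈ -195.17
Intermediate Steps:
T(Y, l) = √34
m = 201 (m = -(-3)*67 = -½*(-402) = 201)
T(u, (11 - 28)*(0 + 2*(-3))) - m = √34 - 1*201 = √34 - 201 = -201 + √34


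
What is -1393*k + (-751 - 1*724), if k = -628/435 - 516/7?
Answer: 44900719/435 ≈ 1.0322e+5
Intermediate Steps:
k = -228856/3045 (k = -628*1/435 - 516*1/7 = -628/435 - 516/7 = -228856/3045 ≈ -75.158)
-1393*k + (-751 - 1*724) = -1393*(-228856/3045) + (-751 - 1*724) = 45542344/435 + (-751 - 724) = 45542344/435 - 1475 = 44900719/435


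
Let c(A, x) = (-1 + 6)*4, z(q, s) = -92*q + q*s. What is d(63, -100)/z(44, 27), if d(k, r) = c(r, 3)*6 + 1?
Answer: -11/260 ≈ -0.042308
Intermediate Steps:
c(A, x) = 20 (c(A, x) = 5*4 = 20)
d(k, r) = 121 (d(k, r) = 20*6 + 1 = 120 + 1 = 121)
d(63, -100)/z(44, 27) = 121/((44*(-92 + 27))) = 121/((44*(-65))) = 121/(-2860) = 121*(-1/2860) = -11/260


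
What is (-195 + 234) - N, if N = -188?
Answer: 227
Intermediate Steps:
(-195 + 234) - N = (-195 + 234) - 1*(-188) = 39 + 188 = 227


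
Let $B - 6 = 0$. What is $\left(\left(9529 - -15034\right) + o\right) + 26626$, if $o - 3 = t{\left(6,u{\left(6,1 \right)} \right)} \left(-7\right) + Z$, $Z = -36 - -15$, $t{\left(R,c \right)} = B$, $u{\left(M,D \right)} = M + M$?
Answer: $51129$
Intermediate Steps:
$B = 6$ ($B = 6 + 0 = 6$)
$u{\left(M,D \right)} = 2 M$
$t{\left(R,c \right)} = 6$
$Z = -21$ ($Z = -36 + 15 = -21$)
$o = -60$ ($o = 3 + \left(6 \left(-7\right) - 21\right) = 3 - 63 = -60$)
$\left(\left(9529 - -15034\right) + o\right) + 26626 = \left(\left(9529 - -15034\right) - 60\right) + 26626 = \left(\left(9529 + 15034\right) - 60\right) + 26626 = \left(24563 - 60\right) + 26626 = 24503 + 26626 = 51129$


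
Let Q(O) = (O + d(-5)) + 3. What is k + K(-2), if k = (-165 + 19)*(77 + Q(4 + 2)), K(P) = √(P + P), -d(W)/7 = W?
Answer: -17666 + 2*I ≈ -17666.0 + 2.0*I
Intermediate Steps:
d(W) = -7*W
Q(O) = 38 + O (Q(O) = (O - 7*(-5)) + 3 = (O + 35) + 3 = (35 + O) + 3 = 38 + O)
K(P) = √2*√P (K(P) = √(2*P) = √2*√P)
k = -17666 (k = (-165 + 19)*(77 + (38 + (4 + 2))) = -146*(77 + (38 + 6)) = -146*(77 + 44) = -146*121 = -17666)
k + K(-2) = -17666 + √2*√(-2) = -17666 + √2*(I*√2) = -17666 + 2*I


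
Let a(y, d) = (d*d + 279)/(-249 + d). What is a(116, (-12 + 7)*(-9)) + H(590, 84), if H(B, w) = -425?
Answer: -7417/17 ≈ -436.29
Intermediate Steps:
a(y, d) = (279 + d**2)/(-249 + d) (a(y, d) = (d**2 + 279)/(-249 + d) = (279 + d**2)/(-249 + d))
a(116, (-12 + 7)*(-9)) + H(590, 84) = (279 + ((-12 + 7)*(-9))**2)/(-249 + (-12 + 7)*(-9)) - 425 = (279 + (-5*(-9))**2)/(-249 - 5*(-9)) - 425 = (279 + 45**2)/(-249 + 45) - 425 = (279 + 2025)/(-204) - 425 = -1/204*2304 - 425 = -192/17 - 425 = -7417/17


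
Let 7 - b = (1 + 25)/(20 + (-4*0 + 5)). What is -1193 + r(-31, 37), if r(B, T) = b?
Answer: -29676/25 ≈ -1187.0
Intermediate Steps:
b = 149/25 (b = 7 - (1 + 25)/(20 + (-4*0 + 5)) = 7 - 26/(20 + (0 + 5)) = 7 - 26/(20 + 5) = 7 - 26/25 = 149/25 ≈ 5.9600)
r(B, T) = 149/25
-1193 + r(-31, 37) = -1193 + 149/25 = -29676/25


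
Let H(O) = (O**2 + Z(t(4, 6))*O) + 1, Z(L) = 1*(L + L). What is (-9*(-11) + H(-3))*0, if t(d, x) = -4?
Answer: 0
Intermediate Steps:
Z(L) = 2*L (Z(L) = 1*(2*L) = 2*L)
H(O) = 1 + O**2 - 8*O (H(O) = (O**2 + (2*(-4))*O) + 1 = (O**2 - 8*O) + 1 = 1 + O**2 - 8*O)
(-9*(-11) + H(-3))*0 = (-9*(-11) + (1 + (-3)**2 - 8*(-3)))*0 = (99 + (1 + 9 + 24))*0 = (99 + 34)*0 = 133*0 = 0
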